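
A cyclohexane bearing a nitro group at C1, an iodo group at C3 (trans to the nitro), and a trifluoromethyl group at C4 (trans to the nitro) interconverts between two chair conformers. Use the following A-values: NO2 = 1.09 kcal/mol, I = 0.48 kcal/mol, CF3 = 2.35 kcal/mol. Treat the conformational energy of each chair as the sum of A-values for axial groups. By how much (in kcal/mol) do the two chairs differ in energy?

2.96 kcal/mol

Chair I (nitro axial, iodo equatorial, trifluoromethyl axial): E = 3.44 kcal/mol.
Chair II (nitro equatorial, iodo axial, trifluoromethyl equatorial): E = 0.48 kcal/mol.
ΔE = 3.44 − 0.48 = 2.96 kcal/mol; chair II is more stable.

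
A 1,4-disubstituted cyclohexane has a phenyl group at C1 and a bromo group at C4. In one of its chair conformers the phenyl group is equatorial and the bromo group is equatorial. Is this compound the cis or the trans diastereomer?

trans

C1 and C4 have opposite parity, so their axial bonds point in opposite directions.
With opposite-parity carbons, two substituents on the same face are one axial and one equatorial; opposite faces give both axial or both equatorial.
Here the groups are equatorial/equatorial → opposite face → trans.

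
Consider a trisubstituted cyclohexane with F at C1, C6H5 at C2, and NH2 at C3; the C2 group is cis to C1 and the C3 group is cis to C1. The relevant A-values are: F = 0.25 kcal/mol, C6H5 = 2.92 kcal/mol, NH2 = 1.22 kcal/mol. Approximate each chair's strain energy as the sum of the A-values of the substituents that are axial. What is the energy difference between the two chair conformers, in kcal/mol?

1.45 kcal/mol

Chair I (fluoro axial, phenyl equatorial, amino axial): E = 1.47 kcal/mol.
Chair II (fluoro equatorial, phenyl axial, amino equatorial): E = 2.92 kcal/mol.
ΔE = 2.92 − 1.47 = 1.45 kcal/mol; chair I is more stable.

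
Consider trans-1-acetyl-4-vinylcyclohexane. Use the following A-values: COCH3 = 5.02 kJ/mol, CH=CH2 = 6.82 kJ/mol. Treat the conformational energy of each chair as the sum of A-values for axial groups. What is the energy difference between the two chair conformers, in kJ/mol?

C1 and C4 have opposite parity, so for the trans isomer the two substituents are e,e in one chair and a,a in the other.
Chair I (acetyl axial, vinyl axial): E = 11.84 kJ/mol.
Chair II (acetyl equatorial, vinyl equatorial): E = 0.00 kJ/mol.
ΔE = 11.84 − 0.00 = 11.84 kJ/mol; chair II is more stable.

11.84 kJ/mol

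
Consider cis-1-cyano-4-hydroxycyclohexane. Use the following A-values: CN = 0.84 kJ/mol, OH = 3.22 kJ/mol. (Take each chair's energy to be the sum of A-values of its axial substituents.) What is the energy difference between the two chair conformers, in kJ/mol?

2.38 kJ/mol

C1 and C4 have opposite parity, so for the cis isomer the two substituents are one axial and one equatorial in each chair.
Chair I (cyano axial, hydroxyl equatorial): E = 0.84 kJ/mol.
Chair II (cyano equatorial, hydroxyl axial): E = 3.22 kJ/mol.
ΔE = 3.22 − 0.84 = 2.38 kJ/mol; chair I is more stable.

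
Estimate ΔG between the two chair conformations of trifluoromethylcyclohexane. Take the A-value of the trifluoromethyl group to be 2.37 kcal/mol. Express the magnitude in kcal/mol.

A monosubstituted cyclohexane has one chair with the trifluoromethyl group axial (E = A = 2.37 kcal/mol) and one with it equatorial (E = 0).
ΔE = 2.37 − 0 = 2.37 kcal/mol.

2.37 kcal/mol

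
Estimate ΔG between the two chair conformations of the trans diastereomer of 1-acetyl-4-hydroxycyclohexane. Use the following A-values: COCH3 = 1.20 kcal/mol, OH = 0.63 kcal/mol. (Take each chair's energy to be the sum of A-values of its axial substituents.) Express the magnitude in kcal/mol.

C1 and C4 have opposite parity, so for the trans isomer the two substituents are e,e in one chair and a,a in the other.
Chair I (acetyl axial, hydroxyl axial): E = 1.83 kcal/mol.
Chair II (acetyl equatorial, hydroxyl equatorial): E = 0.00 kcal/mol.
ΔE = 1.83 − 0.00 = 1.83 kcal/mol; chair II is more stable.

1.83 kcal/mol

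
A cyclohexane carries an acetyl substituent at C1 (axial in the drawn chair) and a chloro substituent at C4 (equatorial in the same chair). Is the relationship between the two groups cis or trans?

cis

C1 and C4 have opposite parity, so their axial bonds point in opposite directions.
With opposite-parity carbons, two substituents on the same face are one axial and one equatorial; opposite faces give both axial or both equatorial.
Here the groups are axial/equatorial → same face → cis.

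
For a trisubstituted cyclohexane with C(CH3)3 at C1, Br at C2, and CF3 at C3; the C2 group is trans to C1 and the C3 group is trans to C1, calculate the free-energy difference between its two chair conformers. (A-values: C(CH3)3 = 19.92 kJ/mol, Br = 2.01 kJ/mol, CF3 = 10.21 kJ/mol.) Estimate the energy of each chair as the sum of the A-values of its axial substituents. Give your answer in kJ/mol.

11.72 kJ/mol

Chair I (tert-butyl axial, bromo axial, trifluoromethyl equatorial): E = 21.93 kJ/mol.
Chair II (tert-butyl equatorial, bromo equatorial, trifluoromethyl axial): E = 10.21 kJ/mol.
ΔE = 21.93 − 10.21 = 11.72 kJ/mol; chair II is more stable.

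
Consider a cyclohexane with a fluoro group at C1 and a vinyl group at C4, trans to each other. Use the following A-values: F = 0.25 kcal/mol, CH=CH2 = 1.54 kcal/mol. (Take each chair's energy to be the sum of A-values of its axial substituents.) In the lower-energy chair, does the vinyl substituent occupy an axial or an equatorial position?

C1 and C4 have opposite parity, so for the trans isomer the two substituents are e,e in one chair and a,a in the other.
Chair I (fluoro axial, vinyl axial): E = 1.79 kcal/mol.
Chair II (fluoro equatorial, vinyl equatorial): E = 0.00 kcal/mol.
Chair II is the more stable (lower-energy) conformer, and in that chair the vinyl group is equatorial.

equatorial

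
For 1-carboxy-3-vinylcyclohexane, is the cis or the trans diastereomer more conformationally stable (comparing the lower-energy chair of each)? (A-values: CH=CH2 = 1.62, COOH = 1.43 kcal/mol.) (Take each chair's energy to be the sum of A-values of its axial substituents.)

At 1,3 positions (parity same): cis → (e,e or a,a); trans → (a,e or e,a).
Best chair for cis: E = 0.00 kcal/mol; best chair for trans: E = 1.43 kcal/mol.
The cis isomer is lower by 1.43 kcal/mol.

cis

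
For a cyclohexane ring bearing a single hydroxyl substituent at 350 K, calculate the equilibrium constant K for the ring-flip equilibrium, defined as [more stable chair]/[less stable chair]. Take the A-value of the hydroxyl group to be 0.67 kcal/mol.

One chair has the hydroxyl group axial (E = 0.67 kcal/mol) and the other has it equatorial (E = 0).
ΔG = 0.67 kcal/mol between the two chairs.
K = exp(ΔG/RT) with R = 1.987×10⁻³ kcal mol⁻¹ K⁻¹ and T = 350 K gives K ≈ 2.62.

K ≈ 2.62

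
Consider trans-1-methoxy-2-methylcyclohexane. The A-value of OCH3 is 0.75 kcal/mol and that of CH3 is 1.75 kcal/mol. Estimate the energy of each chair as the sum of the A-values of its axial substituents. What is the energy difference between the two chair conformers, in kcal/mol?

C1 and C2 have opposite parity, so for the trans isomer the two substituents are e,e in one chair and a,a in the other.
Chair I (methoxy axial, methyl axial): E = 2.50 kcal/mol.
Chair II (methoxy equatorial, methyl equatorial): E = 0.00 kcal/mol.
ΔE = 2.50 − 0.00 = 2.50 kcal/mol; chair II is more stable.

2.50 kcal/mol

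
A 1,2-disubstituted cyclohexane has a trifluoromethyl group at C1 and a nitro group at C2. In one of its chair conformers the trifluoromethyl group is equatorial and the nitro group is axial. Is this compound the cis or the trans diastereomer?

cis

C1 and C2 have opposite parity, so their axial bonds point in opposite directions.
With opposite-parity carbons, two substituents on the same face are one axial and one equatorial; opposite faces give both axial or both equatorial.
Here the groups are equatorial/axial → same face → cis.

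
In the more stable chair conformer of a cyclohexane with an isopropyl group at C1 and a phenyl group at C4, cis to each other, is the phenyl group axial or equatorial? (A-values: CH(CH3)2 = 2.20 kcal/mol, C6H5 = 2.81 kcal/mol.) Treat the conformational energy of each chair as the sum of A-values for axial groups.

C1 and C4 have opposite parity, so for the cis isomer the two substituents are one axial and one equatorial in each chair.
Chair I (isopropyl axial, phenyl equatorial): E = 2.20 kcal/mol.
Chair II (isopropyl equatorial, phenyl axial): E = 2.81 kcal/mol.
Chair I is the more stable (lower-energy) conformer, and in that chair the phenyl group is equatorial.

equatorial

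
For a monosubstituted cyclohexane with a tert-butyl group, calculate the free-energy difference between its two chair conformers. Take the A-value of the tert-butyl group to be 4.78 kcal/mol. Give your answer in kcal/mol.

4.78 kcal/mol

A monosubstituted cyclohexane has one chair with the tert-butyl group axial (E = A = 4.78 kcal/mol) and one with it equatorial (E = 0).
ΔE = 4.78 − 0 = 4.78 kcal/mol.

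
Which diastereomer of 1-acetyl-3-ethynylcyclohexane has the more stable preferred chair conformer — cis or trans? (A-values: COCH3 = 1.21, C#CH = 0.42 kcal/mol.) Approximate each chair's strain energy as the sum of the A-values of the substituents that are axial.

cis

At 1,3 positions (parity same): cis → (e,e or a,a); trans → (a,e or e,a).
Best chair for cis: E = 0.00 kcal/mol; best chair for trans: E = 0.42 kcal/mol.
The cis isomer is lower by 0.42 kcal/mol.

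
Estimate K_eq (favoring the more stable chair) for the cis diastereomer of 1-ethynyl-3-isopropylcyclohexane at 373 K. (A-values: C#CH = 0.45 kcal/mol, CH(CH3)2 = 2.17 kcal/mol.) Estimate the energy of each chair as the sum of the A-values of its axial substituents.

C1 and C3 have the same parity, so for the cis isomer the two substituents are e,e in one chair and a,a in the other.
Chair I (ethynyl axial, isopropyl axial): E = 2.62 kcal/mol; chair II (ethynyl equatorial, isopropyl equatorial): E = 0.00 kcal/mol.
ΔG = 2.62 kcal/mol between the two chairs.
K = exp(ΔG/RT) with R = 1.987×10⁻³ kcal mol⁻¹ K⁻¹ and T = 373 K gives K ≈ 34.3.

K ≈ 34.3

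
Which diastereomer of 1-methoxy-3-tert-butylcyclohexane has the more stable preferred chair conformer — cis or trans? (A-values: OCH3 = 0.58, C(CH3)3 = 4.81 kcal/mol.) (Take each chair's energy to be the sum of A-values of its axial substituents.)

cis

At 1,3 positions (parity same): cis → (e,e or a,a); trans → (a,e or e,a).
Best chair for cis: E = 0.00 kcal/mol; best chair for trans: E = 0.58 kcal/mol.
The cis isomer is lower by 0.58 kcal/mol.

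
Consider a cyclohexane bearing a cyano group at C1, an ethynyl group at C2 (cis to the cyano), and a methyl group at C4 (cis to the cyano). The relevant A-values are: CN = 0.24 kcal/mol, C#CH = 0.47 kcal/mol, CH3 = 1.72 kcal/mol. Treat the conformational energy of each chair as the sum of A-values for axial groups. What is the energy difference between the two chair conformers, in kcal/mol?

Chair I (cyano axial, ethynyl equatorial, methyl equatorial): E = 0.24 kcal/mol.
Chair II (cyano equatorial, ethynyl axial, methyl axial): E = 2.19 kcal/mol.
ΔE = 2.19 − 0.24 = 1.95 kcal/mol; chair I is more stable.

1.95 kcal/mol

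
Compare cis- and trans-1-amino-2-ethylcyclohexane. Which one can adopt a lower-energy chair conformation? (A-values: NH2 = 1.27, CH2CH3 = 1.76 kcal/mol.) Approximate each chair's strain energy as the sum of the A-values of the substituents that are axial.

At 1,2 positions (parity opposite): cis → (a,e or e,a); trans → (e,e or a,a).
Best chair for cis: E = 1.27 kcal/mol; best chair for trans: E = 0.00 kcal/mol.
The trans isomer is lower by 1.27 kcal/mol.

trans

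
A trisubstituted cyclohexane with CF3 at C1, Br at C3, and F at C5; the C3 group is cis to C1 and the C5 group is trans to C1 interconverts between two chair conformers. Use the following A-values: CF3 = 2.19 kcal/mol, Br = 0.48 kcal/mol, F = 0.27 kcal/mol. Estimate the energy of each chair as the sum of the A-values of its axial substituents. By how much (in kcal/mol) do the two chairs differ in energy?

2.40 kcal/mol

Chair I (trifluoromethyl axial, bromo axial, fluoro equatorial): E = 2.67 kcal/mol.
Chair II (trifluoromethyl equatorial, bromo equatorial, fluoro axial): E = 0.27 kcal/mol.
ΔE = 2.67 − 0.27 = 2.40 kcal/mol; chair II is more stable.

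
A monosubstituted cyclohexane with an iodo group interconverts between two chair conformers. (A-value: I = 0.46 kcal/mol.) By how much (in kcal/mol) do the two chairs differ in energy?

A monosubstituted cyclohexane has one chair with the iodo group axial (E = A = 0.46 kcal/mol) and one with it equatorial (E = 0).
ΔE = 0.46 − 0 = 0.46 kcal/mol.

0.46 kcal/mol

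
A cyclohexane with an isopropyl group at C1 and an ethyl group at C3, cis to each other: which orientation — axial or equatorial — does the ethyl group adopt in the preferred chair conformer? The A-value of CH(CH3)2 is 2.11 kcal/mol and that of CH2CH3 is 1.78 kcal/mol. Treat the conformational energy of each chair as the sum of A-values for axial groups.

equatorial

C1 and C3 have the same parity, so for the cis isomer the two substituents are e,e in one chair and a,a in the other.
Chair I (isopropyl axial, ethyl axial): E = 3.89 kcal/mol.
Chair II (isopropyl equatorial, ethyl equatorial): E = 0.00 kcal/mol.
Chair II is the more stable (lower-energy) conformer, and in that chair the ethyl group is equatorial.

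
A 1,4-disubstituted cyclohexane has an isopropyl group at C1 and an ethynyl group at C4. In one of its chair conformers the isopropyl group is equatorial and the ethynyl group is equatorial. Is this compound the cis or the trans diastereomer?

trans

C1 and C4 have opposite parity, so their axial bonds point in opposite directions.
With opposite-parity carbons, two substituents on the same face are one axial and one equatorial; opposite faces give both axial or both equatorial.
Here the groups are equatorial/equatorial → opposite face → trans.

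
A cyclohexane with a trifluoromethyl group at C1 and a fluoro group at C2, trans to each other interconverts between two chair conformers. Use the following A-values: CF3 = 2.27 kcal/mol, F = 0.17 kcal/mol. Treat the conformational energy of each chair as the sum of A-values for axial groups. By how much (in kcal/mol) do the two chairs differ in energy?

C1 and C2 have opposite parity, so for the trans isomer the two substituents are e,e in one chair and a,a in the other.
Chair I (trifluoromethyl axial, fluoro axial): E = 2.44 kcal/mol.
Chair II (trifluoromethyl equatorial, fluoro equatorial): E = 0.00 kcal/mol.
ΔE = 2.44 − 0.00 = 2.44 kcal/mol; chair II is more stable.

2.44 kcal/mol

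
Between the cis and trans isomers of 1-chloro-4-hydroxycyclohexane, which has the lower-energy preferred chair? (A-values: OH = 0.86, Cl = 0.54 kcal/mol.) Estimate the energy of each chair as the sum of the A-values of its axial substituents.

trans

At 1,4 positions (parity opposite): cis → (a,e or e,a); trans → (e,e or a,a).
Best chair for cis: E = 0.54 kcal/mol; best chair for trans: E = 0.00 kcal/mol.
The trans isomer is lower by 0.54 kcal/mol.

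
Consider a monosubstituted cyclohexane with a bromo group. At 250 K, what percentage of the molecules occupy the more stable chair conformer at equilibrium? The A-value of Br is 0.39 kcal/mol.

One chair has the bromo group axial (E = 0.39 kcal/mol) and the other has it equatorial (E = 0).
ΔG = 0.39 kcal/mol between the two chairs.
K = exp(ΔG/RT) with R = 1.987×10⁻³ kcal mol⁻¹ K⁻¹ and T = 250 K gives K ≈ 2.19.
Fraction in the lower-energy chair = K/(K+1) = 68.7%.

68.7%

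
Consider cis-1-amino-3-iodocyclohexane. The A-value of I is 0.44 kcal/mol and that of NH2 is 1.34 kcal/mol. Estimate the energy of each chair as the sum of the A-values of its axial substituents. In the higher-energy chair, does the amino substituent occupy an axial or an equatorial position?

axial

C1 and C3 have the same parity, so for the cis isomer the two substituents are e,e in one chair and a,a in the other.
Chair I (iodo axial, amino axial): E = 1.78 kcal/mol.
Chair II (iodo equatorial, amino equatorial): E = 0.00 kcal/mol.
Chair I is the less stable (higher-energy) conformer, and in that chair the amino group is axial.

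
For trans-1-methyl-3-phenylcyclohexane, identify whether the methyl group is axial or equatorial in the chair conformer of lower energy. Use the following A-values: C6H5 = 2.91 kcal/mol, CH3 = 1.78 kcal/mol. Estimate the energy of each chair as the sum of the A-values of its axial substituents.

C1 and C3 have the same parity, so for the trans isomer the two substituents are one axial and one equatorial in each chair.
Chair I (phenyl axial, methyl equatorial): E = 2.91 kcal/mol.
Chair II (phenyl equatorial, methyl axial): E = 1.78 kcal/mol.
Chair II is the more stable (lower-energy) conformer, and in that chair the methyl group is axial.

axial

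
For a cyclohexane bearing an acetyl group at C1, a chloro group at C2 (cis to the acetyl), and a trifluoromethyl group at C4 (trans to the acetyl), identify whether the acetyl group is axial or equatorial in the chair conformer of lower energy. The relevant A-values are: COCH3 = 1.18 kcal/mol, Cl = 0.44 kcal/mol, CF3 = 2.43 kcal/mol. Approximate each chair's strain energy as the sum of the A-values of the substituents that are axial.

equatorial

Chair I (acetyl axial, chloro equatorial, trifluoromethyl axial): E = 3.61 kcal/mol.
Chair II (acetyl equatorial, chloro axial, trifluoromethyl equatorial): E = 0.44 kcal/mol.
Chair II is the more stable (lower-energy) conformer, and in that chair the acetyl group is equatorial.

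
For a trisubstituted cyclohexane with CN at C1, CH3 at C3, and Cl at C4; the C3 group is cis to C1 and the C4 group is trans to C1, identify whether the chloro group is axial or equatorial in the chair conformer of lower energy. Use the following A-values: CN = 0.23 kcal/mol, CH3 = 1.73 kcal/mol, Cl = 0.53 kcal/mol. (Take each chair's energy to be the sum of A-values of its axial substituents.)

Chair I (cyano axial, methyl axial, chloro axial): E = 2.49 kcal/mol.
Chair II (cyano equatorial, methyl equatorial, chloro equatorial): E = 0.00 kcal/mol.
Chair II is the more stable (lower-energy) conformer, and in that chair the chloro group is equatorial.

equatorial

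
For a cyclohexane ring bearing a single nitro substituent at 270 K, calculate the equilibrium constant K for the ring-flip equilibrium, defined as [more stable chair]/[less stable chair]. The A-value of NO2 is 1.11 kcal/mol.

One chair has the nitro group axial (E = 1.11 kcal/mol) and the other has it equatorial (E = 0).
ΔG = 1.11 kcal/mol between the two chairs.
K = exp(ΔG/RT) with R = 1.987×10⁻³ kcal mol⁻¹ K⁻¹ and T = 270 K gives K ≈ 7.92.

K ≈ 7.92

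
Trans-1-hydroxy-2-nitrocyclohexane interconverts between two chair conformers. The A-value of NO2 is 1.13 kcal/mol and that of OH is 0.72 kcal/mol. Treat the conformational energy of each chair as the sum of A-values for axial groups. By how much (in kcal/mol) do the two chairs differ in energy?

C1 and C2 have opposite parity, so for the trans isomer the two substituents are e,e in one chair and a,a in the other.
Chair I (nitro axial, hydroxyl axial): E = 1.85 kcal/mol.
Chair II (nitro equatorial, hydroxyl equatorial): E = 0.00 kcal/mol.
ΔE = 1.85 − 0.00 = 1.85 kcal/mol; chair II is more stable.

1.85 kcal/mol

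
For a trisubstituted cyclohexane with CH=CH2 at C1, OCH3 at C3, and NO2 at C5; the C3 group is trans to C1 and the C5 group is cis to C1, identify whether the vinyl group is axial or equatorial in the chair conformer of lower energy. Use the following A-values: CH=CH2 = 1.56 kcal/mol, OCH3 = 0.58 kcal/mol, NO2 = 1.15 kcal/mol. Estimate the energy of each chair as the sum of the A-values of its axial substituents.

equatorial

Chair I (vinyl axial, methoxy equatorial, nitro axial): E = 2.71 kcal/mol.
Chair II (vinyl equatorial, methoxy axial, nitro equatorial): E = 0.58 kcal/mol.
Chair II is the more stable (lower-energy) conformer, and in that chair the vinyl group is equatorial.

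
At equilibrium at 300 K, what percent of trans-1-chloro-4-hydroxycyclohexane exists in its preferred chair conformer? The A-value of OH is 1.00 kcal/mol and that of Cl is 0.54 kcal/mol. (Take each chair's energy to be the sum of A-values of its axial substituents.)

C1 and C4 have opposite parity, so for the trans isomer the two substituents are e,e in one chair and a,a in the other.
Chair I (hydroxyl axial, chloro axial): E = 1.54 kcal/mol; chair II (hydroxyl equatorial, chloro equatorial): E = 0.00 kcal/mol.
ΔG = 1.54 kcal/mol between the two chairs.
K = exp(ΔG/RT) with R = 1.987×10⁻³ kcal mol⁻¹ K⁻¹ and T = 300 K gives K ≈ 13.2.
Fraction in the lower-energy chair = K/(K+1) = 93.0%.

93.0%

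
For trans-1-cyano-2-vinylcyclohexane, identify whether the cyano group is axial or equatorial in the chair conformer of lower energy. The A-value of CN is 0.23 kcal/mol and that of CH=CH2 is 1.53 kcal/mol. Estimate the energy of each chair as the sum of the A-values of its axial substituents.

equatorial

C1 and C2 have opposite parity, so for the trans isomer the two substituents are e,e in one chair and a,a in the other.
Chair I (cyano axial, vinyl axial): E = 1.76 kcal/mol.
Chair II (cyano equatorial, vinyl equatorial): E = 0.00 kcal/mol.
Chair II is the more stable (lower-energy) conformer, and in that chair the cyano group is equatorial.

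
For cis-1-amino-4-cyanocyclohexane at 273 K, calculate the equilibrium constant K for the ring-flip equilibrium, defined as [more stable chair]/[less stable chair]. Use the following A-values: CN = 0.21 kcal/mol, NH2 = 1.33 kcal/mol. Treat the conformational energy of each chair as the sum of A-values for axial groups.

C1 and C4 have opposite parity, so for the cis isomer the two substituents are one axial and one equatorial in each chair.
Chair I (cyano axial, amino equatorial): E = 0.21 kcal/mol; chair II (cyano equatorial, amino axial): E = 1.33 kcal/mol.
ΔG = 1.12 kcal/mol between the two chairs.
K = exp(ΔG/RT) with R = 1.987×10⁻³ kcal mol⁻¹ K⁻¹ and T = 273 K gives K ≈ 7.88.

K ≈ 7.88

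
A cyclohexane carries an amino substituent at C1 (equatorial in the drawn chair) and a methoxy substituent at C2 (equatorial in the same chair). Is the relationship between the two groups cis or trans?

C1 and C2 have opposite parity, so their axial bonds point in opposite directions.
With opposite-parity carbons, two substituents on the same face are one axial and one equatorial; opposite faces give both axial or both equatorial.
Here the groups are equatorial/equatorial → opposite face → trans.

trans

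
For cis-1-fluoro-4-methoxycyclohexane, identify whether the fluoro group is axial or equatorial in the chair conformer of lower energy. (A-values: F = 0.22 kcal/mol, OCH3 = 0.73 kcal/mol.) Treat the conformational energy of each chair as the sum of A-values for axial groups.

C1 and C4 have opposite parity, so for the cis isomer the two substituents are one axial and one equatorial in each chair.
Chair I (fluoro axial, methoxy equatorial): E = 0.22 kcal/mol.
Chair II (fluoro equatorial, methoxy axial): E = 0.73 kcal/mol.
Chair I is the more stable (lower-energy) conformer, and in that chair the fluoro group is axial.

axial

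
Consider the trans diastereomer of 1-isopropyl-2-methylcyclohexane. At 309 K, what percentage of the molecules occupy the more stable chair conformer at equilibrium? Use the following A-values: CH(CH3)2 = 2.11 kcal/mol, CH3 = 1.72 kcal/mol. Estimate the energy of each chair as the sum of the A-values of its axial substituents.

C1 and C2 have opposite parity, so for the trans isomer the two substituents are e,e in one chair and a,a in the other.
Chair I (isopropyl axial, methyl axial): E = 3.83 kcal/mol; chair II (isopropyl equatorial, methyl equatorial): E = 0.00 kcal/mol.
ΔG = 3.83 kcal/mol between the two chairs.
K = exp(ΔG/RT) with R = 1.987×10⁻³ kcal mol⁻¹ K⁻¹ and T = 309 K gives K ≈ 512.
Fraction in the lower-energy chair = K/(K+1) = 99.8%.

99.8%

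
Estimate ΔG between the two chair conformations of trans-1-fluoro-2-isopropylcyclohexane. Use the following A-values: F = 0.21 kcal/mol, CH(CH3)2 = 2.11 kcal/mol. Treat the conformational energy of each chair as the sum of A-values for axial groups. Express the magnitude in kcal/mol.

2.32 kcal/mol

C1 and C2 have opposite parity, so for the trans isomer the two substituents are e,e in one chair and a,a in the other.
Chair I (fluoro axial, isopropyl axial): E = 2.32 kcal/mol.
Chair II (fluoro equatorial, isopropyl equatorial): E = 0.00 kcal/mol.
ΔE = 2.32 − 0.00 = 2.32 kcal/mol; chair II is more stable.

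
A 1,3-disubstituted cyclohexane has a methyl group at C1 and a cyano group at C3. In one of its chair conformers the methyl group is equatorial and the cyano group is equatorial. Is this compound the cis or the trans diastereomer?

C1 and C3 have the same parity, so their axial bonds point in the same direction.
With same-parity carbons, two substituents on the same face are both axial or both equatorial; opposite faces give one of each.
Here the groups are equatorial/equatorial → same face → cis.

cis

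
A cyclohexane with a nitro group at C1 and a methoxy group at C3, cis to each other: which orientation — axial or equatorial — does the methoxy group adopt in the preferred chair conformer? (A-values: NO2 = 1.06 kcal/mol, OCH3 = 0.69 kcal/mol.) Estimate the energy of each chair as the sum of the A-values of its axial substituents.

equatorial

C1 and C3 have the same parity, so for the cis isomer the two substituents are e,e in one chair and a,a in the other.
Chair I (nitro axial, methoxy axial): E = 1.75 kcal/mol.
Chair II (nitro equatorial, methoxy equatorial): E = 0.00 kcal/mol.
Chair II is the more stable (lower-energy) conformer, and in that chair the methoxy group is equatorial.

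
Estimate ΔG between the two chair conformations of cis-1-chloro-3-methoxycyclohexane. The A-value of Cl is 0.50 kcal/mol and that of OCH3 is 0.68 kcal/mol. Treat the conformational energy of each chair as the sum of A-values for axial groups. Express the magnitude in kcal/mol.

C1 and C3 have the same parity, so for the cis isomer the two substituents are e,e in one chair and a,a in the other.
Chair I (chloro axial, methoxy axial): E = 1.18 kcal/mol.
Chair II (chloro equatorial, methoxy equatorial): E = 0.00 kcal/mol.
ΔE = 1.18 − 0.00 = 1.18 kcal/mol; chair II is more stable.

1.18 kcal/mol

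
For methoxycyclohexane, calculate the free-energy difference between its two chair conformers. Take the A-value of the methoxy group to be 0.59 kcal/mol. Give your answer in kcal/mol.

0.59 kcal/mol

A monosubstituted cyclohexane has one chair with the methoxy group axial (E = A = 0.59 kcal/mol) and one with it equatorial (E = 0).
ΔE = 0.59 − 0 = 0.59 kcal/mol.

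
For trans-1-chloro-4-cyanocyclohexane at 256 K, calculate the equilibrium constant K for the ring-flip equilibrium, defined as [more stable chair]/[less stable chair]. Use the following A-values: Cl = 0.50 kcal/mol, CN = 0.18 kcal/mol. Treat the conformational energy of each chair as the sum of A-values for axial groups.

C1 and C4 have opposite parity, so for the trans isomer the two substituents are e,e in one chair and a,a in the other.
Chair I (chloro axial, cyano axial): E = 0.68 kcal/mol; chair II (chloro equatorial, cyano equatorial): E = 0.00 kcal/mol.
ΔG = 0.68 kcal/mol between the two chairs.
K = exp(ΔG/RT) with R = 1.987×10⁻³ kcal mol⁻¹ K⁻¹ and T = 256 K gives K ≈ 3.81.

K ≈ 3.81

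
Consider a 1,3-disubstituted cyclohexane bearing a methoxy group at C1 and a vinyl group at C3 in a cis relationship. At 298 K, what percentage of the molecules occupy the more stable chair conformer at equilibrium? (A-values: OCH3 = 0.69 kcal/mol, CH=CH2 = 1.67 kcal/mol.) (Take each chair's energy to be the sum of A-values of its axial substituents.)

C1 and C3 have the same parity, so for the cis isomer the two substituents are e,e in one chair and a,a in the other.
Chair I (methoxy axial, vinyl axial): E = 2.36 kcal/mol; chair II (methoxy equatorial, vinyl equatorial): E = 0.00 kcal/mol.
ΔG = 2.36 kcal/mol between the two chairs.
K = exp(ΔG/RT) with R = 1.987×10⁻³ kcal mol⁻¹ K⁻¹ and T = 298 K gives K ≈ 53.8.
Fraction in the lower-energy chair = K/(K+1) = 98.2%.

98.2%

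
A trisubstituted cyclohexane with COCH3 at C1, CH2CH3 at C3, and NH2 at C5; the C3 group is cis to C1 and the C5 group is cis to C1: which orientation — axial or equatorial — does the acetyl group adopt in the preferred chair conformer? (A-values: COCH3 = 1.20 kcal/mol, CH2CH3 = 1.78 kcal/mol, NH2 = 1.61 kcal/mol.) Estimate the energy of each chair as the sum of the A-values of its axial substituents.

Chair I (acetyl axial, ethyl axial, amino axial): E = 4.59 kcal/mol.
Chair II (acetyl equatorial, ethyl equatorial, amino equatorial): E = 0.00 kcal/mol.
Chair II is the more stable (lower-energy) conformer, and in that chair the acetyl group is equatorial.

equatorial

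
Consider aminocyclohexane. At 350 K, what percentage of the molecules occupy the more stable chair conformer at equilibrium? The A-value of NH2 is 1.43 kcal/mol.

One chair has the amino group axial (E = 1.43 kcal/mol) and the other has it equatorial (E = 0).
ΔG = 1.43 kcal/mol between the two chairs.
K = exp(ΔG/RT) with R = 1.987×10⁻³ kcal mol⁻¹ K⁻¹ and T = 350 K gives K ≈ 7.82.
Fraction in the lower-energy chair = K/(K+1) = 88.7%.

88.7%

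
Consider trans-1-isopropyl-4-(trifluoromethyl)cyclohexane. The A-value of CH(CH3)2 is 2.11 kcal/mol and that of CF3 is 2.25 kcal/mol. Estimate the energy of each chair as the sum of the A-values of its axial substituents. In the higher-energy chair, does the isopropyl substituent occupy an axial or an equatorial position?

axial

C1 and C4 have opposite parity, so for the trans isomer the two substituents are e,e in one chair and a,a in the other.
Chair I (isopropyl axial, trifluoromethyl axial): E = 4.36 kcal/mol.
Chair II (isopropyl equatorial, trifluoromethyl equatorial): E = 0.00 kcal/mol.
Chair I is the less stable (higher-energy) conformer, and in that chair the isopropyl group is axial.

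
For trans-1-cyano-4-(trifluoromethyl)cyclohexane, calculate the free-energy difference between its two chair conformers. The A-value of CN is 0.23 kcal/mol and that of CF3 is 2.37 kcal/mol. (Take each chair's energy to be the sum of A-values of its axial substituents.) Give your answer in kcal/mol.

2.60 kcal/mol

C1 and C4 have opposite parity, so for the trans isomer the two substituents are e,e in one chair and a,a in the other.
Chair I (cyano axial, trifluoromethyl axial): E = 2.60 kcal/mol.
Chair II (cyano equatorial, trifluoromethyl equatorial): E = 0.00 kcal/mol.
ΔE = 2.60 − 0.00 = 2.60 kcal/mol; chair II is more stable.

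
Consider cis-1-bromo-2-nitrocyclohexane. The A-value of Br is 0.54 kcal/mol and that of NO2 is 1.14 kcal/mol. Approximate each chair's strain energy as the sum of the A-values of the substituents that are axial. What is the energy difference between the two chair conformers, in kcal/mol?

0.60 kcal/mol

C1 and C2 have opposite parity, so for the cis isomer the two substituents are one axial and one equatorial in each chair.
Chair I (bromo axial, nitro equatorial): E = 0.54 kcal/mol.
Chair II (bromo equatorial, nitro axial): E = 1.14 kcal/mol.
ΔE = 1.14 − 0.54 = 0.60 kcal/mol; chair I is more stable.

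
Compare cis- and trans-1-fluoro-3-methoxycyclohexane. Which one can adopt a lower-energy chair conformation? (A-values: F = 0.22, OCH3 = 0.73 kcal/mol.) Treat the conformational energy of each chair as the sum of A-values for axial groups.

At 1,3 positions (parity same): cis → (e,e or a,a); trans → (a,e or e,a).
Best chair for cis: E = 0.00 kcal/mol; best chair for trans: E = 0.22 kcal/mol.
The cis isomer is lower by 0.22 kcal/mol.

cis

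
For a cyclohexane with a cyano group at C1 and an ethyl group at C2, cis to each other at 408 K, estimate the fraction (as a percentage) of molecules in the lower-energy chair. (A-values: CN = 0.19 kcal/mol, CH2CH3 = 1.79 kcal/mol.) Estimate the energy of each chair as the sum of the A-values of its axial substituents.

87.8%

C1 and C2 have opposite parity, so for the cis isomer the two substituents are one axial and one equatorial in each chair.
Chair I (cyano axial, ethyl equatorial): E = 0.19 kcal/mol; chair II (cyano equatorial, ethyl axial): E = 1.79 kcal/mol.
ΔG = 1.60 kcal/mol between the two chairs.
K = exp(ΔG/RT) with R = 1.987×10⁻³ kcal mol⁻¹ K⁻¹ and T = 408 K gives K ≈ 7.2.
Fraction in the lower-energy chair = K/(K+1) = 87.8%.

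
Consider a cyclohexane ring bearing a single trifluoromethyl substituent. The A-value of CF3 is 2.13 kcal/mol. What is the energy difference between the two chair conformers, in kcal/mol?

2.13 kcal/mol

A monosubstituted cyclohexane has one chair with the trifluoromethyl group axial (E = A = 2.13 kcal/mol) and one with it equatorial (E = 0).
ΔE = 2.13 − 0 = 2.13 kcal/mol.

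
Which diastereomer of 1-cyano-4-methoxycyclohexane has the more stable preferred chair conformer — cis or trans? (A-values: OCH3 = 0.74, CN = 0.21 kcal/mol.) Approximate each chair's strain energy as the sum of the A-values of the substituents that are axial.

trans

At 1,4 positions (parity opposite): cis → (a,e or e,a); trans → (e,e or a,a).
Best chair for cis: E = 0.21 kcal/mol; best chair for trans: E = 0.00 kcal/mol.
The trans isomer is lower by 0.21 kcal/mol.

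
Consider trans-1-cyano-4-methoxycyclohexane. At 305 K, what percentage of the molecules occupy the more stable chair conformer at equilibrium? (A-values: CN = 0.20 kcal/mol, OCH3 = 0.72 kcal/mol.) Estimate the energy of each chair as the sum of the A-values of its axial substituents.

82.0%

C1 and C4 have opposite parity, so for the trans isomer the two substituents are e,e in one chair and a,a in the other.
Chair I (cyano axial, methoxy axial): E = 0.92 kcal/mol; chair II (cyano equatorial, methoxy equatorial): E = 0.00 kcal/mol.
ΔG = 0.92 kcal/mol between the two chairs.
K = exp(ΔG/RT) with R = 1.987×10⁻³ kcal mol⁻¹ K⁻¹ and T = 305 K gives K ≈ 4.56.
Fraction in the lower-energy chair = K/(K+1) = 82.0%.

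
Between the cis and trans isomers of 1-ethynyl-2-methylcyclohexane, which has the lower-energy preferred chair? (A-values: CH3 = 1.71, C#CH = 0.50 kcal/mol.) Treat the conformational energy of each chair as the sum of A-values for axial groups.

trans

At 1,2 positions (parity opposite): cis → (a,e or e,a); trans → (e,e or a,a).
Best chair for cis: E = 0.50 kcal/mol; best chair for trans: E = 0.00 kcal/mol.
The trans isomer is lower by 0.50 kcal/mol.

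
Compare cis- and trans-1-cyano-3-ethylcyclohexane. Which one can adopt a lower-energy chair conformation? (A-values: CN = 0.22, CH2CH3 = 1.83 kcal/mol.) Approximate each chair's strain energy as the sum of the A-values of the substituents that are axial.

cis

At 1,3 positions (parity same): cis → (e,e or a,a); trans → (a,e or e,a).
Best chair for cis: E = 0.00 kcal/mol; best chair for trans: E = 0.22 kcal/mol.
The cis isomer is lower by 0.22 kcal/mol.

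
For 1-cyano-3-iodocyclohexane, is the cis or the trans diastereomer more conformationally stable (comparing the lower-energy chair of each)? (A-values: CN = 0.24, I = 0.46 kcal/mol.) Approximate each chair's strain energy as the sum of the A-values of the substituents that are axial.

At 1,3 positions (parity same): cis → (e,e or a,a); trans → (a,e or e,a).
Best chair for cis: E = 0.00 kcal/mol; best chair for trans: E = 0.24 kcal/mol.
The cis isomer is lower by 0.24 kcal/mol.

cis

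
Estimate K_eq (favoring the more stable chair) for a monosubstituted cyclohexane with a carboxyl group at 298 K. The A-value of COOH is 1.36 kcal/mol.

K ≈ 9.94

One chair has the carboxyl group axial (E = 1.36 kcal/mol) and the other has it equatorial (E = 0).
ΔG = 1.36 kcal/mol between the two chairs.
K = exp(ΔG/RT) with R = 1.987×10⁻³ kcal mol⁻¹ K⁻¹ and T = 298 K gives K ≈ 9.94.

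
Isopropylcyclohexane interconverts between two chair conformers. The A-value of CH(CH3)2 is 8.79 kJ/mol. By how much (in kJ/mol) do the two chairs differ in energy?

A monosubstituted cyclohexane has one chair with the isopropyl group axial (E = A = 8.79 kJ/mol) and one with it equatorial (E = 0).
ΔE = 8.79 − 0 = 8.79 kJ/mol.

8.79 kJ/mol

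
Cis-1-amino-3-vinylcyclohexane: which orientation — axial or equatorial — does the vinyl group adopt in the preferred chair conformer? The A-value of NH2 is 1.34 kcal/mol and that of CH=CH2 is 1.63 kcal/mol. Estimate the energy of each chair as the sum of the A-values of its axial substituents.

C1 and C3 have the same parity, so for the cis isomer the two substituents are e,e in one chair and a,a in the other.
Chair I (amino axial, vinyl axial): E = 2.97 kcal/mol.
Chair II (amino equatorial, vinyl equatorial): E = 0.00 kcal/mol.
Chair II is the more stable (lower-energy) conformer, and in that chair the vinyl group is equatorial.

equatorial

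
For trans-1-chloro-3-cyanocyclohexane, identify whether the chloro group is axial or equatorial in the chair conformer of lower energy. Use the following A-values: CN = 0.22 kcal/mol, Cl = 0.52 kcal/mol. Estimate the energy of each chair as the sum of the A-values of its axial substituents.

C1 and C3 have the same parity, so for the trans isomer the two substituents are one axial and one equatorial in each chair.
Chair I (cyano axial, chloro equatorial): E = 0.22 kcal/mol.
Chair II (cyano equatorial, chloro axial): E = 0.52 kcal/mol.
Chair I is the more stable (lower-energy) conformer, and in that chair the chloro group is equatorial.

equatorial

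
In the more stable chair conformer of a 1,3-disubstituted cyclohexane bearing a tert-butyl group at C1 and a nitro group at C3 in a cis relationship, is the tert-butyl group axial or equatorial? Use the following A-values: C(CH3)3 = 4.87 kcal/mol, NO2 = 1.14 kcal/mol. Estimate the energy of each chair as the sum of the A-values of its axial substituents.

C1 and C3 have the same parity, so for the cis isomer the two substituents are e,e in one chair and a,a in the other.
Chair I (tert-butyl axial, nitro axial): E = 6.01 kcal/mol.
Chair II (tert-butyl equatorial, nitro equatorial): E = 0.00 kcal/mol.
Chair II is the more stable (lower-energy) conformer, and in that chair the tert-butyl group is equatorial.

equatorial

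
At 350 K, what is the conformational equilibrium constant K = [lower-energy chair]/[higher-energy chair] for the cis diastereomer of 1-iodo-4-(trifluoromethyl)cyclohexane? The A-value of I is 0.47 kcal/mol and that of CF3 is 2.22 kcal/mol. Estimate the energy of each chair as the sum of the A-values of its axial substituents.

K ≈ 12.4

C1 and C4 have opposite parity, so for the cis isomer the two substituents are one axial and one equatorial in each chair.
Chair I (iodo axial, trifluoromethyl equatorial): E = 0.47 kcal/mol; chair II (iodo equatorial, trifluoromethyl axial): E = 2.22 kcal/mol.
ΔG = 1.75 kcal/mol between the two chairs.
K = exp(ΔG/RT) with R = 1.987×10⁻³ kcal mol⁻¹ K⁻¹ and T = 350 K gives K ≈ 12.4.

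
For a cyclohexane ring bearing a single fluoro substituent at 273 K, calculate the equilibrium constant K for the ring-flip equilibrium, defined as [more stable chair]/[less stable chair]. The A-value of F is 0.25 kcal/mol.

One chair has the fluoro group axial (E = 0.25 kcal/mol) and the other has it equatorial (E = 0).
ΔG = 0.25 kcal/mol between the two chairs.
K = exp(ΔG/RT) with R = 1.987×10⁻³ kcal mol⁻¹ K⁻¹ and T = 273 K gives K ≈ 1.59.

K ≈ 1.59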